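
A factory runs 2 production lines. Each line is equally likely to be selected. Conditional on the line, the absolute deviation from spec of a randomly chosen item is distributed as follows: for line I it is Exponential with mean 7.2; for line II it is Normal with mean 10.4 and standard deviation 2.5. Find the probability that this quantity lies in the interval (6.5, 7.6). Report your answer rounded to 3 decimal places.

Conditional on each line, P(6.5 < X < 7.6): I: 0.0574428; II: 0.0719769.
By total probability, P(6.5 < X < 7.6) = 0.5·0.0574428 + 0.5·0.0719769 = 0.0647099.

0.065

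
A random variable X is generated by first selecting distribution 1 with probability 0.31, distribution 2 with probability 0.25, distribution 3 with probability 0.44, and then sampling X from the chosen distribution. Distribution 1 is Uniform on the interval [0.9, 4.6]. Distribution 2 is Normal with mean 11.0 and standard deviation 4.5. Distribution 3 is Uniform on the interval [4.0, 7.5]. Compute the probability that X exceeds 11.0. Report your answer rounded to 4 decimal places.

0.1250

Conditional on each component, P(X > 11.0): 1: 0; 2: 0.5; 3: 0.
By total probability, P(X > 11.0) = 0.31·0 + 0.25·0.5 + 0.44·0 = 0.125.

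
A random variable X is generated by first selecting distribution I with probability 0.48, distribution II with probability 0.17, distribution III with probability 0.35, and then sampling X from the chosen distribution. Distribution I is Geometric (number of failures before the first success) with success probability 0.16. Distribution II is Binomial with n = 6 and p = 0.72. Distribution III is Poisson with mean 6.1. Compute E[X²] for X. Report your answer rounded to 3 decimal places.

For each component E[X²] = Var + (mean)², giving I: 60.375; II: 19.872; III: 43.31.
Overall E[X²] = 0.48·60.375 + 0.17·19.872 + 0.35·43.31 = 47.5167.

47.517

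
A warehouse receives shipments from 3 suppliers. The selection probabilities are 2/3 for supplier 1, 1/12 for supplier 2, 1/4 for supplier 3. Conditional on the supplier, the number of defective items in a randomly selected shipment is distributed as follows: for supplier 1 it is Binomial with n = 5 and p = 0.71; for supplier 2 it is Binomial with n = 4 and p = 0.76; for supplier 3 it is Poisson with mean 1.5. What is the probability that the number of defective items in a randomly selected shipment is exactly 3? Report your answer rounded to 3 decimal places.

0.267

Conditional on each supplier, P(X = 3): 1: 0.301003; 2: 0.421417; 3: 0.125511.
By total probability, P(X = 3) = 0.666667·0.301003 + 0.0833333·0.421417 + 0.25·0.125511 = 0.267165.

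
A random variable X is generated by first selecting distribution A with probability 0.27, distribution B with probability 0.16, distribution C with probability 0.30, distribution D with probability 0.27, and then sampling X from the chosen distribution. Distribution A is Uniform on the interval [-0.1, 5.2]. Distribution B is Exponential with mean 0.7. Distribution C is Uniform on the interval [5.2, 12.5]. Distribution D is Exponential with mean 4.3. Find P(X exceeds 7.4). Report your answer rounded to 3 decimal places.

Conditional on each component, P(X > 7.4): A: 0; B: 2.56382e-05; C: 0.69863; D: 0.1789.
By total probability, P(X > 7.4) = 0.27·0 + 0.16·2.56382e-05 + 0.3·0.69863 + 0.27·0.1789 = 0.257896.

0.258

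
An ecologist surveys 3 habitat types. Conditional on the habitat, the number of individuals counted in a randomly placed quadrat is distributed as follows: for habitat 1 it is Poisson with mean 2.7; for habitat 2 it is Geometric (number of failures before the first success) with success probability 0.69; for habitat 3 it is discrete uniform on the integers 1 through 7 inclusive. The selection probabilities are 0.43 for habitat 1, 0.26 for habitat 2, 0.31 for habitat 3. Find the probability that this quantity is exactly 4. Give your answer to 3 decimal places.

0.110

Conditional on each habitat, P(X = 4): 1: 0.148816; 2: 0.00637229; 3: 0.142857.
By total probability, P(X = 4) = 0.43·0.148816 + 0.26·0.00637229 + 0.31·0.142857 = 0.109933.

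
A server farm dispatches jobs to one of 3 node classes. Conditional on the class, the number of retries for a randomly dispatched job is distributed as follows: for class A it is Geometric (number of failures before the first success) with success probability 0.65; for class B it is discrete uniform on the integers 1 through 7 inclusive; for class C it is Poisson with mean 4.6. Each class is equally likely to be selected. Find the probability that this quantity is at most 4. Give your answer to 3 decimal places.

0.693

Conditional on each class, P(X ≤ 4): A: 0.994748; B: 0.571429; C: 0.513234.
By total probability, P(X ≤ 4) = 0.333333·0.994748 + 0.333333·0.571429 + 0.333333·0.513234 = 0.693137.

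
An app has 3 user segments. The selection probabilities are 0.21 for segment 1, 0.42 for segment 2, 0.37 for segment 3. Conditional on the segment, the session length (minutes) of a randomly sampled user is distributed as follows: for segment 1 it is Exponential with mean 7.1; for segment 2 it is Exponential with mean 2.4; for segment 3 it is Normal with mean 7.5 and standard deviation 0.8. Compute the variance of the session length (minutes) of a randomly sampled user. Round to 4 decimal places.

Per component, 1: μ=7.1, E[X²]=100.82; 2: μ=2.4, E[X²]=11.52; 3: μ=7.5, E[X²]=56.89.
E[X] = 0.21·7.1 + 0.42·2.4 + 0.37·7.5 = 5.274.
E[X²] = 0.21·100.82 + 0.42·11.52 + 0.37·56.89 = 47.0599.
Var(X) = E[X²] − (E[X])² = 47.0599 − 27.8151 = 19.2448.

19.2448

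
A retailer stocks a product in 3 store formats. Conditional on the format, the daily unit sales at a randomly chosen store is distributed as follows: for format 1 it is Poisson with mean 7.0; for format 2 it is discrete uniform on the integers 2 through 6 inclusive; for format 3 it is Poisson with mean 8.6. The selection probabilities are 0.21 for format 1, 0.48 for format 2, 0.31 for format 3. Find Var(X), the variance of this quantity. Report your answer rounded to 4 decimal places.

9.3185

Per component, 1: μ=7, E[X²]=56; 2: μ=4, E[X²]=18; 3: μ=8.6, E[X²]=82.56.
E[X] = 0.21·7 + 0.48·4 + 0.31·8.6 = 6.056.
E[X²] = 0.21·56 + 0.48·18 + 0.31·82.56 = 45.9936.
Var(X) = E[X²] − (E[X])² = 45.9936 − 36.6751 = 9.31846.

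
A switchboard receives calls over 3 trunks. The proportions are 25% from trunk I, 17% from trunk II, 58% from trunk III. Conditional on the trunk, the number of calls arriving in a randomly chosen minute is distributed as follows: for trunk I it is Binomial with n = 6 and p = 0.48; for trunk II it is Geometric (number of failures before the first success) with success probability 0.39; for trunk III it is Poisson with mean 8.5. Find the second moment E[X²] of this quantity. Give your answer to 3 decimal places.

For each component E[X²] = Var + (mean)², giving I: 9.792; II: 6.45694; III: 80.75.
Overall E[X²] = 0.25·9.792 + 0.17·6.45694 + 0.58·80.75 = 50.3807.

50.381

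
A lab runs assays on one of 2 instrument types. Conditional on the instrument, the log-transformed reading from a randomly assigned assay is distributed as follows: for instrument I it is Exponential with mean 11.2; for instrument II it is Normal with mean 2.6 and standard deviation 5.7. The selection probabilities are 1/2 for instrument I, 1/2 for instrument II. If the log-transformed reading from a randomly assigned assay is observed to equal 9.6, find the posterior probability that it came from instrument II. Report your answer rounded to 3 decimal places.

Likelihoods f(9.6 | ·): I: 0.0378904; II: 0.0329263.
Posterior ∝ prior × likelihood. Numerator for II: 0.5·0.0329263 = 0.0164632.
Normalizing constant: 0.5·0.0378904 + 0.5·0.0329263 = 0.0354084.
P(II | observation) = 0.0164632 / 0.0354084 = 0.464951.

0.465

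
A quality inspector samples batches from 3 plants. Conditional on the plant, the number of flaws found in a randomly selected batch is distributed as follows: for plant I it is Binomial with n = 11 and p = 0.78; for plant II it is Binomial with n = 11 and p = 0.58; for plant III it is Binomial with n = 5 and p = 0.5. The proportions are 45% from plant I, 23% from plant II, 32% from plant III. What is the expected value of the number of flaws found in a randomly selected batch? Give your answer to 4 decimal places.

6.1284

Component means — I: 8.58; II: 6.38; III: 2.5.
E[X] = 0.45·8.58 + 0.23·6.38 + 0.32·2.5 = 6.1284.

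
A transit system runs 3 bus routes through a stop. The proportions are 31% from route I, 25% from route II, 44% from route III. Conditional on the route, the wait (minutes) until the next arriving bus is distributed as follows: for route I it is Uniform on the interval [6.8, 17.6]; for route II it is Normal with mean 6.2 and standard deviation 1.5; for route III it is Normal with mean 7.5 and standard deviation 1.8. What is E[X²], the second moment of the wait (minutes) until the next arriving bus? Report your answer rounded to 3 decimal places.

85.502

For each component E[X²] = Var + (mean)², giving I: 158.56; II: 40.69; III: 59.49.
Overall E[X²] = 0.31·158.56 + 0.25·40.69 + 0.44·59.49 = 85.5017.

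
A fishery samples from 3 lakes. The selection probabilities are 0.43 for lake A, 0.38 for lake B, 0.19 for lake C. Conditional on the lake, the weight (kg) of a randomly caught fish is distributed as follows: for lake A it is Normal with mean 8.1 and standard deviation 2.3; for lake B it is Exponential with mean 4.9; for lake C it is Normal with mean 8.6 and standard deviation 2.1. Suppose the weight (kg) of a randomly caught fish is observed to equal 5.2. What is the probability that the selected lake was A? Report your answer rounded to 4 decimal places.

Likelihoods f(5.2 | ·): A: 0.0783363; B: 0.0706187; C: 0.0512247.
Posterior ∝ prior × likelihood. Numerator for A: 0.43·0.0783363 = 0.0336846.
Normalizing constant: 0.43·0.0783363 + 0.38·0.0706187 + 0.19·0.0512247 = 0.0702524.
P(A | observation) = 0.0336846 / 0.0702524 = 0.47948.

0.4795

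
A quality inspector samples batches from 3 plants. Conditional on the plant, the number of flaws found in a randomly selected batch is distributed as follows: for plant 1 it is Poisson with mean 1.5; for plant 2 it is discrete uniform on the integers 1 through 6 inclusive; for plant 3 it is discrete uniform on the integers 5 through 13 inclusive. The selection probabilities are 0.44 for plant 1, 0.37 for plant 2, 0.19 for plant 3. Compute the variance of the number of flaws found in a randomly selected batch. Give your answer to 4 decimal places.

10.4861

Per component, 1: μ=1.5, E[X²]=3.75; 2: μ=3.5, E[X²]=15.1667; 3: μ=9, E[X²]=87.6667.
E[X] = 0.44·1.5 + 0.37·3.5 + 0.19·9 = 3.665.
E[X²] = 0.44·3.75 + 0.37·15.1667 + 0.19·87.6667 = 23.9183.
Var(X) = E[X²] − (E[X])² = 23.9183 − 13.4322 = 10.4861.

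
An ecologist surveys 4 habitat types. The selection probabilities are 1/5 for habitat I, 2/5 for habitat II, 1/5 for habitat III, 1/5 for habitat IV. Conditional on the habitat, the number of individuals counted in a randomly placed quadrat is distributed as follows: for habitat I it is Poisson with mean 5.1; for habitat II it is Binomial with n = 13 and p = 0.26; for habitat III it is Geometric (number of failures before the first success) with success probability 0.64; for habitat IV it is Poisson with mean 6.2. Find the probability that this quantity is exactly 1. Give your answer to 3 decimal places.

0.091

Conditional on each habitat, P(X = 1): I: 0.0310934; II: 0.0911375; III: 0.2304; IV: 0.0125825.
By total probability, P(X = 1) = 0.2·0.0310934 + 0.4·0.0911375 + 0.2·0.2304 + 0.2·0.0125825 = 0.0912702.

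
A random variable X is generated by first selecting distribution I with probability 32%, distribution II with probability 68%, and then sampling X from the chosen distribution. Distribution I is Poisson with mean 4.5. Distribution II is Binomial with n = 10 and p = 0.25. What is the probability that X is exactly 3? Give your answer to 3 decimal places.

Conditional on each component, P(X = 3): I: 0.168718; II: 0.250282.
By total probability, P(X = 3) = 0.32·0.168718 + 0.68·0.250282 = 0.224182.

0.224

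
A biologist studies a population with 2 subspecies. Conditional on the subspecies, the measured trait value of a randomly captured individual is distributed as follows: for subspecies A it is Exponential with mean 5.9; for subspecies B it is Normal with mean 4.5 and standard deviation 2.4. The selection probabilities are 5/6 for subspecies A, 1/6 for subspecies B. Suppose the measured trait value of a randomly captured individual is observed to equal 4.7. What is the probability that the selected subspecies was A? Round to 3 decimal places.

Likelihoods f(4.7 | ·): A: 0.0764161; B: 0.16565.
Posterior ∝ prior × likelihood. Numerator for A: 0.833333·0.0764161 = 0.06368.
Normalizing constant: 0.833333·0.0764161 + 0.166667·0.16565 = 0.0912883.
P(A | observation) = 0.06368 / 0.0912883 = 0.69757.

0.698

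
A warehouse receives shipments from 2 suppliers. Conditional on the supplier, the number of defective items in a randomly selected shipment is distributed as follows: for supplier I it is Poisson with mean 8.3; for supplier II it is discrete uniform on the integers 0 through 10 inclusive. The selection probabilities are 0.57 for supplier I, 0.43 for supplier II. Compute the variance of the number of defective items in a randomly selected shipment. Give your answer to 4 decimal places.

Per component, I: μ=8.3, E[X²]=77.19; II: μ=5, E[X²]=35.
E[X] = 0.57·8.3 + 0.43·5 = 6.881.
E[X²] = 0.57·77.19 + 0.43·35 = 59.0483.
Var(X) = E[X²] − (E[X])² = 59.0483 − 47.3482 = 11.7001.

11.7001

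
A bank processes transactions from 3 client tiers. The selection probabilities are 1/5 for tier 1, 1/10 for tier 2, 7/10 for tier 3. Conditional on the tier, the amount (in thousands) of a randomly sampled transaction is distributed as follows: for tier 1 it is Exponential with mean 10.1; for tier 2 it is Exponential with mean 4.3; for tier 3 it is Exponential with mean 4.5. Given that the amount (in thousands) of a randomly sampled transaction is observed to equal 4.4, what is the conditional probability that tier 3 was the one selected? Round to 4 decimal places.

0.7343

Likelihoods f(4.4 | ·): 1: 0.0640444; 2: 0.0835867; 3: 0.083588.
Posterior ∝ prior × likelihood. Numerator for 3: 0.7·0.083588 = 0.0585116.
Normalizing constant: 0.2·0.0640444 + 0.1·0.0835867 + 0.7·0.083588 = 0.0796792.
P(3 | observation) = 0.0585116 / 0.0796792 = 0.73434.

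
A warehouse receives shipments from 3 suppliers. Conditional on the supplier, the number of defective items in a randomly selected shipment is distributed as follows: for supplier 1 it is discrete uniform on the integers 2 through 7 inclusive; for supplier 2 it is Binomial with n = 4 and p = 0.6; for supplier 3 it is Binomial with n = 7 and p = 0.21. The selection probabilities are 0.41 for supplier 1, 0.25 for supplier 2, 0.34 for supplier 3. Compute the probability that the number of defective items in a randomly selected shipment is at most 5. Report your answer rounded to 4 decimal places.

0.8632

Conditional on each supplier, P(X ≤ 5): 1: 0.666667; 2: 1; 3: 0.999508.
By total probability, P(X ≤ 5) = 0.41·0.666667 + 0.25·1 + 0.34·0.999508 = 0.863166.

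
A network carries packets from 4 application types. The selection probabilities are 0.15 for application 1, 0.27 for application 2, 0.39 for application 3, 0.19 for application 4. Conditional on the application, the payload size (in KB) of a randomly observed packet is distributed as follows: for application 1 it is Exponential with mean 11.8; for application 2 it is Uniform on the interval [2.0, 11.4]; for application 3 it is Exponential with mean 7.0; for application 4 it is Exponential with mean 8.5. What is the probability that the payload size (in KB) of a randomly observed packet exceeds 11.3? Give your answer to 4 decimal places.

0.1883

Conditional on each application, P(X > 11.3): 1: 0.383803; 2: 0.0106383; 3: 0.199033; 4: 0.264633.
By total probability, P(X > 11.3) = 0.15·0.383803 + 0.27·0.0106383 + 0.39·0.199033 + 0.19·0.264633 = 0.188346.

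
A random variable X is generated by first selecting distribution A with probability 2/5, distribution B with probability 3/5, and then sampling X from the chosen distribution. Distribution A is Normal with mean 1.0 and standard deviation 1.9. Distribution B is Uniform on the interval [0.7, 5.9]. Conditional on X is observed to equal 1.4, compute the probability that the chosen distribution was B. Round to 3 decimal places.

0.584

Likelihoods f(1.4 | ·): A: 0.205368; B: 0.192308.
Posterior ∝ prior × likelihood. Numerator for B: 0.6·0.192308 = 0.115385.
Normalizing constant: 0.4·0.205368 + 0.6·0.192308 = 0.197532.
P(B | observation) = 0.115385 / 0.197532 = 0.584132.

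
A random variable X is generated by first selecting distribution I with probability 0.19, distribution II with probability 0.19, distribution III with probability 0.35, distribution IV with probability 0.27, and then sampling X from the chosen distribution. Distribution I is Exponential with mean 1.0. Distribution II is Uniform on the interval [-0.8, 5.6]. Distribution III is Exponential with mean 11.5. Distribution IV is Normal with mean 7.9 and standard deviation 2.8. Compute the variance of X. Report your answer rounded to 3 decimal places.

67.371

Per component, I: μ=1, E[X²]=2; II: μ=2.4, E[X²]=9.17333; III: μ=11.5, E[X²]=264.5; IV: μ=7.9, E[X²]=70.25.
E[X] = 0.19·1 + 0.19·2.4 + 0.35·11.5 + 0.27·7.9 = 6.804.
E[X²] = 0.19·2 + 0.19·9.17333 + 0.35·264.5 + 0.27·70.25 = 113.665.
Var(X) = E[X²] − (E[X])² = 113.665 − 46.2944 = 67.371.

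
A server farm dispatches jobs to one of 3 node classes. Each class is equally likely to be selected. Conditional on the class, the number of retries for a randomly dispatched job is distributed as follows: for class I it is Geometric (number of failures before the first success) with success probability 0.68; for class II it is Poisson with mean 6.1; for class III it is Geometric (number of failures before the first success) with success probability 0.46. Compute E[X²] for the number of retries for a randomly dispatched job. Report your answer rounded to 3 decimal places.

16.051

For each component E[X²] = Var + (mean)², giving I: 0.913495; II: 43.31; III: 3.93006.
Overall E[X²] = 0.333333·0.913495 + 0.333333·43.31 + 0.333333·3.93006 = 16.0512.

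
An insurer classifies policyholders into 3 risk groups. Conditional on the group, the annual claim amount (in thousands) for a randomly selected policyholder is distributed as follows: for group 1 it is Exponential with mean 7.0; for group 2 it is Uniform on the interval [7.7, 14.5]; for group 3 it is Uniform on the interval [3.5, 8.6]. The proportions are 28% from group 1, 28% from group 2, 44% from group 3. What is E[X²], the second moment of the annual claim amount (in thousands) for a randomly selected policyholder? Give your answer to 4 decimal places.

For each component E[X²] = Var + (mean)², giving 1: 98; 2: 127.063; 3: 38.77.
Overall E[X²] = 0.28·98 + 0.28·127.063 + 0.44·38.77 = 80.0765.

80.0765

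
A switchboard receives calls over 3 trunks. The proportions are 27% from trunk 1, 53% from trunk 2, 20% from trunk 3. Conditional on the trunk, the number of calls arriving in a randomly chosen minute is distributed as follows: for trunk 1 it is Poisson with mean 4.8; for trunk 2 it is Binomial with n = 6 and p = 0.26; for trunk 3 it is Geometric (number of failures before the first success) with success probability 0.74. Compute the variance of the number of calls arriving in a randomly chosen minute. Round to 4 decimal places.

4.7285

Per component, 1: μ=4.8, E[X²]=27.84; 2: μ=1.56, E[X²]=3.588; 3: μ=0.351351, E[X²]=0.598247.
E[X] = 0.27·4.8 + 0.53·1.56 + 0.2·0.351351 = 2.19307.
E[X²] = 0.27·27.84 + 0.53·3.588 + 0.2·0.598247 = 9.53809.
Var(X) = E[X²] − (E[X])² = 9.53809 − 4.80956 = 4.72853.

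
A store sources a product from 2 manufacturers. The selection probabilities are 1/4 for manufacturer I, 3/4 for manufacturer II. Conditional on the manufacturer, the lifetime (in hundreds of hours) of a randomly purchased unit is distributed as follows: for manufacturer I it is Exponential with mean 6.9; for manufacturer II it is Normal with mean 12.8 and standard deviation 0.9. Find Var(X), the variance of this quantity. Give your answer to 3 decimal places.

Per component, I: μ=6.9, E[X²]=95.22; II: μ=12.8, E[X²]=164.65.
E[X] = 0.25·6.9 + 0.75·12.8 = 11.325.
E[X²] = 0.25·95.22 + 0.75·164.65 = 147.293.
Var(X) = E[X²] − (E[X])² = 147.293 − 128.256 = 19.0369.

19.037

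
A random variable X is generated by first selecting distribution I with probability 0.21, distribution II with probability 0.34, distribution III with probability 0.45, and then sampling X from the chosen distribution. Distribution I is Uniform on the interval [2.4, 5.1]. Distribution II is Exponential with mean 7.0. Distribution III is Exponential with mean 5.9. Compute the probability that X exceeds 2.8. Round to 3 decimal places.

0.687

Conditional on each component, P(X > 2.8): I: 0.851852; II: 0.67032; III: 0.622149.
By total probability, P(X > 2.8) = 0.21·0.851852 + 0.34·0.67032 + 0.45·0.622149 = 0.686765.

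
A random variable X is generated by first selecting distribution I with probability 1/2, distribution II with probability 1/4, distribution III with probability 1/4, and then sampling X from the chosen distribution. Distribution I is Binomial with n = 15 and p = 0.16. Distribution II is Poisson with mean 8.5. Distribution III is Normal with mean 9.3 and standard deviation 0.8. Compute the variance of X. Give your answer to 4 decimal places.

13.9355

Per component, I: μ=2.4, E[X²]=7.776; II: μ=8.5, E[X²]=80.75; III: μ=9.3, E[X²]=87.13.
E[X] = 0.5·2.4 + 0.25·8.5 + 0.25·9.3 = 5.65.
E[X²] = 0.5·7.776 + 0.25·80.75 + 0.25·87.13 = 45.858.
Var(X) = E[X²] − (E[X])² = 45.858 − 31.9225 = 13.9355.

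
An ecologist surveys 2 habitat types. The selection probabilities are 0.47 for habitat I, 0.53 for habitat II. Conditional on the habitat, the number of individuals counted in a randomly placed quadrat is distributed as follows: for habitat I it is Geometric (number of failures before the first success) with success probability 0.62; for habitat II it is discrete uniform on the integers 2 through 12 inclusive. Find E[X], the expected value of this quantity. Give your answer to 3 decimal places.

3.998

Component means — I: 0.612903; II: 7.
E[X] = 0.47·0.612903 + 0.53·7 = 3.99806.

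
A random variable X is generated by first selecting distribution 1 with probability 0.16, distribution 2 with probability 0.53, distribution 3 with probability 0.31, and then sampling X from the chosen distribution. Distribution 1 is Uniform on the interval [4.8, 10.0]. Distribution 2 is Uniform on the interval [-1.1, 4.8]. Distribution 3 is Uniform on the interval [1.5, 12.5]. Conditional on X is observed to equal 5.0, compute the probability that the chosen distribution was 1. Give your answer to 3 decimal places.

0.522

Likelihoods f(5.0 | ·): 1: 0.192308; 2: 0; 3: 0.0909091.
Posterior ∝ prior × likelihood. Numerator for 1: 0.16·0.192308 = 0.0307692.
Normalizing constant: 0.16·0.192308 + 0.53·0 + 0.31·0.0909091 = 0.058951.
P(1 | observation) = 0.0307692 / 0.058951 = 0.521945.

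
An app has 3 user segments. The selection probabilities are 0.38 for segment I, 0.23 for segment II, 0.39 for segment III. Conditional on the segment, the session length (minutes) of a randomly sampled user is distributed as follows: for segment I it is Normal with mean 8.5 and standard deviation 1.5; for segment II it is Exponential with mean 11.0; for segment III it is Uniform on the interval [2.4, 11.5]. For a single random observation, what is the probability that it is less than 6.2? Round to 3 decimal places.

0.286

Conditional on each segment, P(X < 6.2): I: 0.0625969; II: 0.430864; III: 0.417582.
By total probability, P(X < 6.2) = 0.38·0.0625969 + 0.23·0.430864 + 0.39·0.417582 = 0.285743.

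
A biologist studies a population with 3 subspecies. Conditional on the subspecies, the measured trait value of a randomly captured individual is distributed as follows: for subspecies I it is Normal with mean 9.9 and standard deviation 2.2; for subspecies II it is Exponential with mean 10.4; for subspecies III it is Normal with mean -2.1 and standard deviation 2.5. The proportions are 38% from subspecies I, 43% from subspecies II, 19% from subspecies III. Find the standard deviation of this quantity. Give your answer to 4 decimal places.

8.5287

Per component, I: μ=9.9, E[X²]=102.85; II: μ=10.4, E[X²]=216.32; III: μ=-2.1, E[X²]=10.66.
E[X] = 0.38·9.9 + 0.43·10.4 + 0.19·-2.1 = 7.835.
E[X²] = 0.38·102.85 + 0.43·216.32 + 0.19·10.66 = 134.126.
Var(X) = E[X²] − (E[X])² = 134.126 − 61.3872 = 72.7388.
SD(X) = √72.7388 = 8.5287.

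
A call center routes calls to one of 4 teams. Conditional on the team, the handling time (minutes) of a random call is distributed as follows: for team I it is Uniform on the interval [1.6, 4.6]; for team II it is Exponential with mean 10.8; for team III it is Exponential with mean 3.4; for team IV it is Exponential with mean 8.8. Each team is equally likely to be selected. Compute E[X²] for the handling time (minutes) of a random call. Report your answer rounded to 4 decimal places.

For each component E[X²] = Var + (mean)², giving I: 10.36; II: 233.28; III: 23.12; IV: 154.88.
Overall E[X²] = 0.25·10.36 + 0.25·233.28 + 0.25·23.12 + 0.25·154.88 = 105.41.

105.4100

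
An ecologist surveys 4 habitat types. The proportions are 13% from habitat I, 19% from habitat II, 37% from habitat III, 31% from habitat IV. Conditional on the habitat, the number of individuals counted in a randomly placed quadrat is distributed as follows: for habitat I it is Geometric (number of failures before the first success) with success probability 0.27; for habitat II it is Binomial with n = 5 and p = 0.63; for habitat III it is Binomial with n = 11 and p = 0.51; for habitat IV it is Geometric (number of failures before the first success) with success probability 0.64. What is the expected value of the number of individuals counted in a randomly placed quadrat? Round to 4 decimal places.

Component means — I: 2.7037; II: 3.15; III: 5.61; IV: 0.5625.
E[X] = 0.13·2.7037 + 0.19·3.15 + 0.37·5.61 + 0.31·0.5625 = 3.20006.

3.2001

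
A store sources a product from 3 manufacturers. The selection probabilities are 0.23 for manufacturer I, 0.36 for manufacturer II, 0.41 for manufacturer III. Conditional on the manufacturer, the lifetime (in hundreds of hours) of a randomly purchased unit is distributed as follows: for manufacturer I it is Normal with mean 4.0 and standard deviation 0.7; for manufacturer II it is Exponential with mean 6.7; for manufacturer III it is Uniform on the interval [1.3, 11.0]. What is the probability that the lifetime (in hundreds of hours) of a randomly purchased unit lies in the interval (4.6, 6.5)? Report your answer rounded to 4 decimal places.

0.1700

Conditional on each manufacturer, P(4.6 < X < 6.5): I: 0.195505; II: 0.124274; III: 0.195876.
By total probability, P(4.6 < X < 6.5) = 0.23·0.195505 + 0.36·0.124274 + 0.41·0.195876 = 0.170014.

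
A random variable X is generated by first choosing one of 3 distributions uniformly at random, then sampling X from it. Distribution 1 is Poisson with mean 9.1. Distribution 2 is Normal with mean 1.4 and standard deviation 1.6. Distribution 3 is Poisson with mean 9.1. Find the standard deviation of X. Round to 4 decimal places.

4.4828

Per component, 1: μ=9.1, E[X²]=91.91; 2: μ=1.4, E[X²]=4.52; 3: μ=9.1, E[X²]=91.91.
E[X] = 0.333333·9.1 + 0.333333·1.4 + 0.333333·9.1 = 6.53333.
E[X²] = 0.333333·91.91 + 0.333333·4.52 + 0.333333·91.91 = 62.78.
Var(X) = E[X²] − (E[X])² = 62.78 − 42.6844 = 20.0956.
SD(X) = √20.0956 = 4.48281.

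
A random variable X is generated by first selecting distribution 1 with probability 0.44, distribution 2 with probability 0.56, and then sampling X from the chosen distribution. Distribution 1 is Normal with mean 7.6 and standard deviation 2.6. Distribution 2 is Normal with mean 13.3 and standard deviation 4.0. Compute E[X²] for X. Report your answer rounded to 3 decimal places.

136.407

For each component E[X²] = Var + (mean)², giving 1: 64.52; 2: 192.89.
Overall E[X²] = 0.44·64.52 + 0.56·192.89 = 136.407.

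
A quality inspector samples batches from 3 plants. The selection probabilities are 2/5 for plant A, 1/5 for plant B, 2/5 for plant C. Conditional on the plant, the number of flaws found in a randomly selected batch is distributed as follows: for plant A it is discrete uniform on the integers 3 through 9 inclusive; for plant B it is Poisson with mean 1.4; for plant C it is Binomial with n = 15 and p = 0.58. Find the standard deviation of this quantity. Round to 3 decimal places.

3.235

Per component, A: μ=6, E[X²]=40; B: μ=1.4, E[X²]=3.36; C: μ=8.7, E[X²]=79.344.
E[X] = 0.4·6 + 0.2·1.4 + 0.4·8.7 = 6.16.
E[X²] = 0.4·40 + 0.2·3.36 + 0.4·79.344 = 48.4096.
Var(X) = E[X²] − (E[X])² = 48.4096 − 37.9456 = 10.464.
SD(X) = √10.464 = 3.23481.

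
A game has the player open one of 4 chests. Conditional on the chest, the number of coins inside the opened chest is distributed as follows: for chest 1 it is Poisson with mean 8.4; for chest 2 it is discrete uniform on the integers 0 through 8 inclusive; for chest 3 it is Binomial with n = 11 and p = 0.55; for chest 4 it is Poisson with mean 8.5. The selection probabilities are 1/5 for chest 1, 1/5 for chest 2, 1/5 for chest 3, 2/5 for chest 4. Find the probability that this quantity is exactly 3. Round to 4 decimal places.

0.0442

Conditional on each chest, P(X = 3): 1: 0.0222133; 2: 0.111111; 3: 0.0461607; 4: 0.0208258.
By total probability, P(X = 3) = 0.2·0.0222133 + 0.2·0.111111 + 0.2·0.0461607 + 0.4·0.0208258 = 0.0442273.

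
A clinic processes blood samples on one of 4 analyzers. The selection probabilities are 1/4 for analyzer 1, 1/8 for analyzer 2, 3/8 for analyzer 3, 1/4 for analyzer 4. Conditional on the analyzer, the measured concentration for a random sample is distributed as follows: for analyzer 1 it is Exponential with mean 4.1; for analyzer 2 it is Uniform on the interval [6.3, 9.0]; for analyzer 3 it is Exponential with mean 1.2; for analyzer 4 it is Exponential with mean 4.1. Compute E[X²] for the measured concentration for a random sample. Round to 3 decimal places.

25.281

For each component E[X²] = Var + (mean)², giving 1: 33.62; 2: 59.13; 3: 2.88; 4: 33.62.
Overall E[X²] = 0.25·33.62 + 0.125·59.13 + 0.375·2.88 + 0.25·33.62 = 25.2812.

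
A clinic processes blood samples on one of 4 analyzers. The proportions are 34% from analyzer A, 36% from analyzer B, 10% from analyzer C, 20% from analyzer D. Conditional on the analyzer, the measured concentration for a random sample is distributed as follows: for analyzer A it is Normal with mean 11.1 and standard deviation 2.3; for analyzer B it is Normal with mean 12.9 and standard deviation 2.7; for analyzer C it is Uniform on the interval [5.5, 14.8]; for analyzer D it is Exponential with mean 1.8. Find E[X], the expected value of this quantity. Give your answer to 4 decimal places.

9.7930

Component means — A: 11.1; B: 12.9; C: 10.15; D: 1.8.
E[X] = 0.34·11.1 + 0.36·12.9 + 0.1·10.15 + 0.2·1.8 = 9.793.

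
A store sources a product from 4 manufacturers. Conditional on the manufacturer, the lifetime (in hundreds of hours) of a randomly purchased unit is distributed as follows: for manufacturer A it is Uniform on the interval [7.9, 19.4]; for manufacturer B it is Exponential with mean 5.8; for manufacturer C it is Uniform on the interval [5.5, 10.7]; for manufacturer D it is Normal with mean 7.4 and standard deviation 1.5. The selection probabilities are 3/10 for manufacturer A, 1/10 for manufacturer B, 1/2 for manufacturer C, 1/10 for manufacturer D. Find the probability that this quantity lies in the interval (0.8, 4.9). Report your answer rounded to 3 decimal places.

0.049

Conditional on each manufacturer, P(0.8 < X < 4.9): A: 0; B: 0.441527; C: 0; D: 0.0477849.
By total probability, P(0.8 < X < 4.9) = 0.3·0 + 0.1·0.441527 + 0.5·0 + 0.1·0.0477849 = 0.0489312.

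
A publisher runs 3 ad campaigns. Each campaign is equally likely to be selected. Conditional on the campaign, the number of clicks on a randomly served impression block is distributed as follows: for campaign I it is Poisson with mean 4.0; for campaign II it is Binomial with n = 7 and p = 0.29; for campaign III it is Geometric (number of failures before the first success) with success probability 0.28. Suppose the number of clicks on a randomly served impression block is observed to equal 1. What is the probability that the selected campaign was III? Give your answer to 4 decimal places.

0.3769

Likelihoods P(X=1 | ·): I: 0.0732626; II: 0.260044; III: 0.2016.
Posterior ∝ prior × likelihood. Numerator for III: 0.333333·0.2016 = 0.0672.
Normalizing constant: 0.333333·0.0732626 + 0.333333·0.260044 + 0.333333·0.2016 = 0.178302.
P(III | observation) = 0.0672 / 0.178302 = 0.376889.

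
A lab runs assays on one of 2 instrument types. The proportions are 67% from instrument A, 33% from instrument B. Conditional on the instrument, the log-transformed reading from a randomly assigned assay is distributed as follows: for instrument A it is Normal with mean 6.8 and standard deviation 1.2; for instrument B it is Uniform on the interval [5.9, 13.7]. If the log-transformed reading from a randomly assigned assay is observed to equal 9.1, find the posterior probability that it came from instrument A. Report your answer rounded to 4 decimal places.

0.4562

Likelihoods f(9.1 | ·): A: 0.0529681; B: 0.128205.
Posterior ∝ prior × likelihood. Numerator for A: 0.67·0.0529681 = 0.0354886.
Normalizing constant: 0.67·0.0529681 + 0.33·0.128205 = 0.0777963.
P(A | observation) = 0.0354886 / 0.0777963 = 0.456174.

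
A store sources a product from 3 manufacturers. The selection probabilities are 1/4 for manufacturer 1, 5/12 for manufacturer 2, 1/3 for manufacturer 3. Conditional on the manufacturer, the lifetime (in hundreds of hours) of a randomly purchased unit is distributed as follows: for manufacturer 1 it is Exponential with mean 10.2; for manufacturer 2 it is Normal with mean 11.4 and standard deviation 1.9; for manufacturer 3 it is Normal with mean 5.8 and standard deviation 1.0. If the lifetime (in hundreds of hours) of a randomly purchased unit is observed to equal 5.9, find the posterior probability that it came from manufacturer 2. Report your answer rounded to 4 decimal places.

Likelihoods f(5.9 | ·): 1: 0.0549782; 2: 0.00318105; 3: 0.396953.
Posterior ∝ prior × likelihood. Numerator for 2: 0.416667·0.00318105 = 0.00132544.
Normalizing constant: 0.25·0.0549782 + 0.416667·0.00318105 + 0.333333·0.396953 = 0.147387.
P(2 | observation) = 0.00132544 / 0.147387 = 0.00899288.

0.0090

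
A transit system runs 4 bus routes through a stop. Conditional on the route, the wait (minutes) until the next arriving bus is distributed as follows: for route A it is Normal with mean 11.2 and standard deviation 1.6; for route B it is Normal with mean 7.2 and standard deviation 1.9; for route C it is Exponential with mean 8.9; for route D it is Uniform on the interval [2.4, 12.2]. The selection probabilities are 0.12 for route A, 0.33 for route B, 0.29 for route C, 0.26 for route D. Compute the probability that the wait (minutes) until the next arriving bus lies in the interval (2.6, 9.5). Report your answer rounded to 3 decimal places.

Conditional on each route, P(2.6 < X < 9.5): A: 0.144004; B: 0.879224; C: 0.402772; D: 0.704082.
By total probability, P(2.6 < X < 9.5) = 0.12·0.144004 + 0.33·0.879224 + 0.29·0.402772 + 0.26·0.704082 = 0.607289.

0.607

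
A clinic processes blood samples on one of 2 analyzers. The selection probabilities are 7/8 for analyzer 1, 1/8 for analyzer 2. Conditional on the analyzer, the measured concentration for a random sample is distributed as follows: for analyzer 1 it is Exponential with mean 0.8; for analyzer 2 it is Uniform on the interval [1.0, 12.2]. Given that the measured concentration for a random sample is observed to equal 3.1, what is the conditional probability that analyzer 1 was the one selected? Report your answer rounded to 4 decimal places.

Likelihoods f(3.1 | ·): 1: 0.0259429; 2: 0.0892857.
Posterior ∝ prior × likelihood. Numerator for 1: 0.875·0.0259429 = 0.0227001.
Normalizing constant: 0.875·0.0259429 + 0.125·0.0892857 = 0.0338608.
P(1 | observation) = 0.0227001 / 0.0338608 = 0.670394.

0.6704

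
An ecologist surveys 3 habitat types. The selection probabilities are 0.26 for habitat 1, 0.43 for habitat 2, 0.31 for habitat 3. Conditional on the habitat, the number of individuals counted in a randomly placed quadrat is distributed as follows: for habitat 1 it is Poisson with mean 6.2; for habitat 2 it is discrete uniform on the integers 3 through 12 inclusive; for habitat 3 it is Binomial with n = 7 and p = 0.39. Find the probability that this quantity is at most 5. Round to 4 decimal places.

Conditional on each habitat, P(X ≤ 5): 1: 0.414113; 2: 0.3; 3: 0.983603.
By total probability, P(X ≤ 5) = 0.26·0.414113 + 0.43·0.3 + 0.31·0.983603 = 0.541586.

0.5416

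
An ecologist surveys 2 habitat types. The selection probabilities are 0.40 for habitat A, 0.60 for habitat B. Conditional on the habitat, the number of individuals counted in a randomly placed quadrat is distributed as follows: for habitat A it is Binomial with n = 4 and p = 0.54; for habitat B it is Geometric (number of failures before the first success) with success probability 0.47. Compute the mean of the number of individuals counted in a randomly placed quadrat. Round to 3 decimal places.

Component means — A: 2.16; B: 1.12766.
E[X] = 0.4·2.16 + 0.6·1.12766 = 1.5406.

1.541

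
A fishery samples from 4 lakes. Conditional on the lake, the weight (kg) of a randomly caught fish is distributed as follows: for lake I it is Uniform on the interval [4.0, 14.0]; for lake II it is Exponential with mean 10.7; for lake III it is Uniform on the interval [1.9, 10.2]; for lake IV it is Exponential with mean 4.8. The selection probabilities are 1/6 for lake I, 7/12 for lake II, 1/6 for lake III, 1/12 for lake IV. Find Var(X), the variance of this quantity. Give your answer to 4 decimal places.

Per component, I: μ=9, E[X²]=89.3333; II: μ=10.7, E[X²]=228.98; III: μ=6.05, E[X²]=42.3433; IV: μ=4.8, E[X²]=46.08.
E[X] = 0.166667·9 + 0.583333·10.7 + 0.166667·6.05 + 0.0833333·4.8 = 9.15.
E[X²] = 0.166667·89.3333 + 0.583333·228.98 + 0.166667·42.3433 + 0.0833333·46.08 = 159.358.
Var(X) = E[X²] − (E[X])² = 159.358 − 83.7225 = 75.6353.

75.6353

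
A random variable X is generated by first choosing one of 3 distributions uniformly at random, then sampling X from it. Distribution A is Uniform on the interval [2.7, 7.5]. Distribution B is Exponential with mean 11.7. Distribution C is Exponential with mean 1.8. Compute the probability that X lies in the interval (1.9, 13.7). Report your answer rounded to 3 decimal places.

Conditional on each component, P(1.9 < X < 13.7): A: 1; B: 0.540032; C: 0.347504.
By total probability, P(1.9 < X < 13.7) = 0.333333·1 + 0.333333·0.540032 + 0.333333·0.347504 = 0.629179.

0.629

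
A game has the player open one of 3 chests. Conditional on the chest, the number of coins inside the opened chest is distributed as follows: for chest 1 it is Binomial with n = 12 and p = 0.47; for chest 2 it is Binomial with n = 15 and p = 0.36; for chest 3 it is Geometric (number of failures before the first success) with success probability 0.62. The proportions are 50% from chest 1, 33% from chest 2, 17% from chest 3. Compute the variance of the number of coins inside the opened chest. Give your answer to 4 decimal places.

Per component, 1: μ=5.64, E[X²]=34.7988; 2: μ=5.4, E[X²]=32.616; 3: μ=0.612903, E[X²]=1.3642.
E[X] = 0.5·5.64 + 0.33·5.4 + 0.17·0.612903 = 4.70619.
E[X²] = 0.5·34.7988 + 0.33·32.616 + 0.17·1.3642 = 28.3946.
Var(X) = E[X²] − (E[X])² = 28.3946 − 22.1483 = 6.24634.

6.2463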